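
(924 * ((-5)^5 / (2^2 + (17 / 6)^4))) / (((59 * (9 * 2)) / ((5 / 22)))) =-9450000 / 1046719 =-9.03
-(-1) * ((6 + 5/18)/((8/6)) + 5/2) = 173/24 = 7.21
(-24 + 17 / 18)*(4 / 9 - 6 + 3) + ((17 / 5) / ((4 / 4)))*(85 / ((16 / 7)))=185.36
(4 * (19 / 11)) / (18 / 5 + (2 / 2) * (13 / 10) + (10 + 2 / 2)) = 760 / 1749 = 0.43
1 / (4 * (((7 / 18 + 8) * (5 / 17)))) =0.10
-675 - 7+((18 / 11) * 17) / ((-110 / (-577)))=-324329 / 605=-536.08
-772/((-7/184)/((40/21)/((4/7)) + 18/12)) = 98080.76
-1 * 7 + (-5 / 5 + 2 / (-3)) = -26 / 3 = -8.67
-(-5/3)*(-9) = -15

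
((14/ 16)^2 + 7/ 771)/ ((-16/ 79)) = -3019933/ 789504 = -3.83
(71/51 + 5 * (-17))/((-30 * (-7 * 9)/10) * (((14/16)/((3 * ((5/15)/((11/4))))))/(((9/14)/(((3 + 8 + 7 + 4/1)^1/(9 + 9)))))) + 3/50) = -131200/1356923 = -0.10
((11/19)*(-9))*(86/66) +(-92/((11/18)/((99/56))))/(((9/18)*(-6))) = 10896/133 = 81.92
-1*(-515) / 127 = 515 / 127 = 4.06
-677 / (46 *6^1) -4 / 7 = -5843 / 1932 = -3.02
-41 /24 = -1.71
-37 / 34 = -1.09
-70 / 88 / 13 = -35 / 572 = -0.06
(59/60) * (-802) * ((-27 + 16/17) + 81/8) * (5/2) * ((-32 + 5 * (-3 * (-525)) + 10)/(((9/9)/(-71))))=-28585726997839/1632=-17515764091.81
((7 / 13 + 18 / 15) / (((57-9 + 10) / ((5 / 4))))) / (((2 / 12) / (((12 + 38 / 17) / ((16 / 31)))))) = 1271589 / 205088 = 6.20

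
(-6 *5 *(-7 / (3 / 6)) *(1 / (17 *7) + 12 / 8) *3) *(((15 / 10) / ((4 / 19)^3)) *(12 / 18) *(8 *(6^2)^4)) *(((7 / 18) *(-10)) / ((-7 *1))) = 25849090785600 / 17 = 1520534752094.12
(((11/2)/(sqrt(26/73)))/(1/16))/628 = 11 * sqrt(1898)/2041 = 0.23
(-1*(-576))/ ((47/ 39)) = 22464/ 47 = 477.96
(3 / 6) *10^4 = 5000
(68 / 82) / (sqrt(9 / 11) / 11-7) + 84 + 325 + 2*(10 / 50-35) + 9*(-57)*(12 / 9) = -460821392 / 1336805-561*sqrt(11) / 1336805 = -344.72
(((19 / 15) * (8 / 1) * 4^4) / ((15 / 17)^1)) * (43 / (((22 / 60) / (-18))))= -341336064 / 55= -6206110.25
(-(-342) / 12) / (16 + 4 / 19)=1083 / 616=1.76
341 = 341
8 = 8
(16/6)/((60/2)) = 4/45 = 0.09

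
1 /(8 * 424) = 1 /3392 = 0.00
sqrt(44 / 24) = sqrt(66) / 6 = 1.35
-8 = -8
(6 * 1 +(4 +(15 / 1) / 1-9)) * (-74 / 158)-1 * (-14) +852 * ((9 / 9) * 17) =1144750 / 79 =14490.51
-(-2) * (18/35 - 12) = -804/35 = -22.97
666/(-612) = -37/34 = -1.09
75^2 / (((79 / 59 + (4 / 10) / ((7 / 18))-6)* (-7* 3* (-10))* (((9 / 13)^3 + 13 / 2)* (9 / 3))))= -6231875 / 17320963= -0.36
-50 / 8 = -25 / 4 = -6.25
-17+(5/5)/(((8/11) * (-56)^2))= -426485/25088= -17.00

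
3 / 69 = 1 / 23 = 0.04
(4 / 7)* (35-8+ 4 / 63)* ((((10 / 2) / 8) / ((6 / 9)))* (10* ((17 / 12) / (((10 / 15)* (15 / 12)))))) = 144925 / 588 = 246.47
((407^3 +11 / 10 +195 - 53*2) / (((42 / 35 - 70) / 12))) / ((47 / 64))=-32361231888 / 2021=-16012484.85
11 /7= 1.57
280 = 280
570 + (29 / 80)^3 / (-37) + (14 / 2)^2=11726311611 / 18944000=619.00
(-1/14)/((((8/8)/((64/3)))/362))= -11584/21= -551.62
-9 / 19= -0.47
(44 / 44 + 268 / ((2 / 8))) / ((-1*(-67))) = 1073 / 67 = 16.01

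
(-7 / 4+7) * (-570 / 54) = -665 / 12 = -55.42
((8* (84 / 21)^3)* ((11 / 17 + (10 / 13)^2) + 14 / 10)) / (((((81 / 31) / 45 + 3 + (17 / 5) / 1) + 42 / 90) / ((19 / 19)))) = 451233024 / 2312765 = 195.11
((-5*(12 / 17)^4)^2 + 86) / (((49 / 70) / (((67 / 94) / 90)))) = 0.99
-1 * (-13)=13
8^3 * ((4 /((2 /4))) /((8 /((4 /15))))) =2048 /15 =136.53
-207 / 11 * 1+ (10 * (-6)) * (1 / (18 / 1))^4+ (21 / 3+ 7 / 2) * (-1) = -2821285 / 96228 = -29.32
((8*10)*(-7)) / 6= -280 / 3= -93.33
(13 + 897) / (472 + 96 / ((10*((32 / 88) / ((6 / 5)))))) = 11375 / 6296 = 1.81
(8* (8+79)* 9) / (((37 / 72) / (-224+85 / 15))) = -2661353.51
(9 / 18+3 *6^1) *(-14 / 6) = -259 / 6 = -43.17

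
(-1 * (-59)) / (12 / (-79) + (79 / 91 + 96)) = 424151 / 695293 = 0.61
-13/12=-1.08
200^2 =40000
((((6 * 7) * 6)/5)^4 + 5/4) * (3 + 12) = 48393105567/500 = 96786211.13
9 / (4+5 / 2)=18 / 13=1.38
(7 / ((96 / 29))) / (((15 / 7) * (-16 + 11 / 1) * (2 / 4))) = -0.39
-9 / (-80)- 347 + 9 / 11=-346.07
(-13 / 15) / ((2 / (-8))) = 52 / 15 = 3.47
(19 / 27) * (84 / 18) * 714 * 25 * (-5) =-7913500 / 27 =-293092.59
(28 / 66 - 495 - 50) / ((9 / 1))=-17971 / 297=-60.51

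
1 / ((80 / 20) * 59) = 1 / 236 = 0.00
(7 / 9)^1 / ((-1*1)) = -7 / 9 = -0.78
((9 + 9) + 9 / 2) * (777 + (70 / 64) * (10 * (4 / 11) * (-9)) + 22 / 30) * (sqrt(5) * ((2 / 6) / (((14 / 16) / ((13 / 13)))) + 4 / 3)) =4407111 * sqrt(5) / 154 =63990.91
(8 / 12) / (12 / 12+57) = 1 / 87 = 0.01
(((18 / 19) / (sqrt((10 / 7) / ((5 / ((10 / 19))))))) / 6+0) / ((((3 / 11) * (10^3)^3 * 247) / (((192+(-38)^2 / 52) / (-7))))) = -31427 * sqrt(665) / 4270630000000000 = -0.00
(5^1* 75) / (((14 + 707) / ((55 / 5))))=4125 / 721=5.72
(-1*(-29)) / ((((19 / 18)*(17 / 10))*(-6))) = -870 / 323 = -2.69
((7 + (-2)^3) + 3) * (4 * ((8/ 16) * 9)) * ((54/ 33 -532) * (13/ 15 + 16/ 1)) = -1610184/ 5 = -322036.80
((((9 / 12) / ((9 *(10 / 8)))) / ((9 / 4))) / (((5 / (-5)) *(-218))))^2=4 / 216531225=0.00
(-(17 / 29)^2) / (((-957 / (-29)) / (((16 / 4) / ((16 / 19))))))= -0.05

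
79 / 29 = 2.72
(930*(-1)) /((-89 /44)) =40920 /89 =459.78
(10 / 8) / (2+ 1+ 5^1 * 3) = 5 / 72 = 0.07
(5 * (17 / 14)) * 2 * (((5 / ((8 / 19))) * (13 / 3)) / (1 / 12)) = 7498.21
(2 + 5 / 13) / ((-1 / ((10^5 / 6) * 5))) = -7750000 / 39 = -198717.95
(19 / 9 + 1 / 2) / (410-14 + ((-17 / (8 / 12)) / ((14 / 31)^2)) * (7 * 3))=-1316 / 1123713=-0.00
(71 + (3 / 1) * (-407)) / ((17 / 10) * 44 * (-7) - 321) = 5750 / 4223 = 1.36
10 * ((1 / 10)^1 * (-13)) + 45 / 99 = -138 / 11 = -12.55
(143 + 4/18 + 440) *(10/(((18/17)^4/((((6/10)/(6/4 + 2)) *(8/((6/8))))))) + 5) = 4712567947/413343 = 11401.11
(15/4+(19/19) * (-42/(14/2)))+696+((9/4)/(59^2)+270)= 3354816/3481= 963.75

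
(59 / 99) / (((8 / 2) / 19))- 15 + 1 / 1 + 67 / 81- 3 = -47551 / 3564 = -13.34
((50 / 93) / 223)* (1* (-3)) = -50 / 6913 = -0.01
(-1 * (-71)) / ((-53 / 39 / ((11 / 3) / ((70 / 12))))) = -60918 / 1855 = -32.84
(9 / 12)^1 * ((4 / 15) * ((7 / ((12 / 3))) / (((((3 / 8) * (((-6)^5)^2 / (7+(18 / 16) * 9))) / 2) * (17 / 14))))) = 6713 / 15418874880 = 0.00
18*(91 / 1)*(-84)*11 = -1513512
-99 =-99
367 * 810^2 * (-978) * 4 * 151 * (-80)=11378941964352000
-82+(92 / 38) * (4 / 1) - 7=-79.32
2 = 2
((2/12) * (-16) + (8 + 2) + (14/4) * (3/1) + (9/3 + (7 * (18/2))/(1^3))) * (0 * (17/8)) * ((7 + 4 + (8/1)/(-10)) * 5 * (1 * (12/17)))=0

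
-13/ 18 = -0.72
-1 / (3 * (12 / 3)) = -1 / 12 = -0.08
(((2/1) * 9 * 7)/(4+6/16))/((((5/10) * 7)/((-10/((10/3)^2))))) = -1296/175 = -7.41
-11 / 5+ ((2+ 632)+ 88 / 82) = 129739 / 205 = 632.87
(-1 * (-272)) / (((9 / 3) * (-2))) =-45.33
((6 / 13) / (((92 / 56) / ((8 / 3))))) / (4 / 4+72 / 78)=224 / 575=0.39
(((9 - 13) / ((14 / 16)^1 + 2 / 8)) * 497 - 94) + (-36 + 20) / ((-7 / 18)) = -114658 / 63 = -1819.97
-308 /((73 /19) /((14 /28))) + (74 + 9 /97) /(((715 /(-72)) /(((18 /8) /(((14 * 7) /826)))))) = -6435143368 /35440405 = -181.58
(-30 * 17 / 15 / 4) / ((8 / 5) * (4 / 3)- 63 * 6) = 255 / 11276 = 0.02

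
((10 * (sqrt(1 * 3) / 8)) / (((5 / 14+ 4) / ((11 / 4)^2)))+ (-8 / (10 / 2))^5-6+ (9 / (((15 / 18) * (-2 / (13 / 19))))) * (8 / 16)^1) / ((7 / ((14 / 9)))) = -2177059 / 534375+ 4235 * sqrt(3) / 8784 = -3.24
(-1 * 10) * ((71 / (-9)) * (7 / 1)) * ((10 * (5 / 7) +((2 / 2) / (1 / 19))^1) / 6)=21655 / 9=2406.11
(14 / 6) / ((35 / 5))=1 / 3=0.33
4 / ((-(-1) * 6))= 2 / 3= 0.67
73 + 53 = 126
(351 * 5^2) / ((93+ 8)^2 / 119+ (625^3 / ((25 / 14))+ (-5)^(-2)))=26105625 / 406738536394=0.00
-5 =-5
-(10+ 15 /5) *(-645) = 8385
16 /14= 8 /7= 1.14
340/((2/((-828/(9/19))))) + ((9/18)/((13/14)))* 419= -3860147/13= -296934.38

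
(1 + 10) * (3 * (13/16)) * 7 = 3003/16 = 187.69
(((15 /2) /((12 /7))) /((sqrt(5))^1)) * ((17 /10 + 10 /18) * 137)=194677 * sqrt(5) /720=604.60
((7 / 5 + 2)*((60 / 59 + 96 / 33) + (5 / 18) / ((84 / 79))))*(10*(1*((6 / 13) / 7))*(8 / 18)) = 139703654 / 33486453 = 4.17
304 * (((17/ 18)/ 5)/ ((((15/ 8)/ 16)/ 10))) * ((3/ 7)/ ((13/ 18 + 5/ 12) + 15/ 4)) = 165376/ 385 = 429.55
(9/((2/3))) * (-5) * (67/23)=-9045/46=-196.63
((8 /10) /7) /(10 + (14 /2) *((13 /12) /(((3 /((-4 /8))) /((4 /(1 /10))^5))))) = -18 /20383998425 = -0.00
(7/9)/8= 7/72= 0.10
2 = 2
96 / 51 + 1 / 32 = 1041 / 544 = 1.91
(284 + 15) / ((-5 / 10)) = -598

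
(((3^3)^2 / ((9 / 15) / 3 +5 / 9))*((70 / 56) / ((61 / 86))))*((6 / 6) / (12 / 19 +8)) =134008425 / 680272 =196.99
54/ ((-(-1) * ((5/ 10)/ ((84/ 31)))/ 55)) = 498960/ 31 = 16095.48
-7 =-7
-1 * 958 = -958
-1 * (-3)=3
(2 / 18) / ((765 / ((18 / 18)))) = 1 / 6885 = 0.00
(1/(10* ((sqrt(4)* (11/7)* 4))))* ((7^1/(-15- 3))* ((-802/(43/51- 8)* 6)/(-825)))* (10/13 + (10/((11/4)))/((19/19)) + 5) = 89854877/3789357000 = 0.02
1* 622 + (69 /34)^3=24775597 /39304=630.36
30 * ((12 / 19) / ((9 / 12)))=480 / 19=25.26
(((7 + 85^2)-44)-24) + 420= 7584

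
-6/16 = -3/8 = -0.38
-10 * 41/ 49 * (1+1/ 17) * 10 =-88.60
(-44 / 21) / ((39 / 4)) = -176 / 819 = -0.21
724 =724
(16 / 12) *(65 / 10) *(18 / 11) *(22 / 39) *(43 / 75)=344 / 75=4.59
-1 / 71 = -0.01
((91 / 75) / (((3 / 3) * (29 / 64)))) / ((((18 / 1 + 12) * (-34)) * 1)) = -1456 / 554625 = -0.00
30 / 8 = 15 / 4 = 3.75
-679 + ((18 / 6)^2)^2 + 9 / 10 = -5971 / 10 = -597.10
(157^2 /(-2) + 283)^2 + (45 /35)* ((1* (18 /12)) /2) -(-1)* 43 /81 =144997723.75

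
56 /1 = 56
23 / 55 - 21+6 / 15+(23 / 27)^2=-156019 / 8019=-19.46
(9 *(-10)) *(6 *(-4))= 2160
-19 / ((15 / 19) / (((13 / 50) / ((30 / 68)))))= -79781 / 5625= -14.18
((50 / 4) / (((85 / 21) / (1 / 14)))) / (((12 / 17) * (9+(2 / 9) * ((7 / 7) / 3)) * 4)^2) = 0.00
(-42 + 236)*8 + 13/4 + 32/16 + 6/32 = 24919/16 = 1557.44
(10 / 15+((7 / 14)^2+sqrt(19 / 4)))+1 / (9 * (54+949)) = 33103 / 36108+sqrt(19) / 2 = 3.10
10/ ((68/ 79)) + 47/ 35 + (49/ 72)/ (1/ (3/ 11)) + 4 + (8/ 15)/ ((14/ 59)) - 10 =1475567/ 157080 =9.39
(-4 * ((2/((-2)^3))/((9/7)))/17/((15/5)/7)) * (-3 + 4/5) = -539/2295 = -0.23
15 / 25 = 3 / 5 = 0.60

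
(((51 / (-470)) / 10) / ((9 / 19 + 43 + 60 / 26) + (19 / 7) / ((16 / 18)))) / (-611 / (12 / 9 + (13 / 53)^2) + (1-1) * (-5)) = 53101846 / 104785978482125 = 0.00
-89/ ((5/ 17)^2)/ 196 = -25721/ 4900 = -5.25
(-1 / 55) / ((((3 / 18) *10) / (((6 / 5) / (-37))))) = 18 / 50875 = 0.00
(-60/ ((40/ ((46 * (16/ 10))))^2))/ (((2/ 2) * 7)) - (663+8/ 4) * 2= -1359.02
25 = 25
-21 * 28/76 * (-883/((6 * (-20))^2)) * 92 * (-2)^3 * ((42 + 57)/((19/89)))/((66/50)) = -88567549/722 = -122669.74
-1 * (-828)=828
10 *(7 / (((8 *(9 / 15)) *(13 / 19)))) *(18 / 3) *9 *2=29925 / 13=2301.92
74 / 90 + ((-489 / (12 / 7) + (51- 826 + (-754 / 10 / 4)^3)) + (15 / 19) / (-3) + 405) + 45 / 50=-10057016243 / 1368000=-7351.62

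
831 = 831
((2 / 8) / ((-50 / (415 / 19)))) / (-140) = 0.00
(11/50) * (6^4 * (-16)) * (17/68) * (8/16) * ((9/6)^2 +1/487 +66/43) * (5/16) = -282633219/418820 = -674.83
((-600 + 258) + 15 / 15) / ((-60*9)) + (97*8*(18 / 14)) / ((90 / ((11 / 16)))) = 7799 / 945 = 8.25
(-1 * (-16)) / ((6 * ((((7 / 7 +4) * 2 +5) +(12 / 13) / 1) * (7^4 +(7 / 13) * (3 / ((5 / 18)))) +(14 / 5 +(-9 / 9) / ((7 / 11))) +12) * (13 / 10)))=0.00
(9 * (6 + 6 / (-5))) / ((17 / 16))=3456 / 85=40.66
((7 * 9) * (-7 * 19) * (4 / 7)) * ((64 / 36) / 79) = -8512 / 79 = -107.75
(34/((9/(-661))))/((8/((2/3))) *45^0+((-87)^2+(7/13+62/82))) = -11978642/36372267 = -0.33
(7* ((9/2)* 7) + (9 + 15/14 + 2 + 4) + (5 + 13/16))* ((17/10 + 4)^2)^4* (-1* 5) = -3024967328119491147/2240000000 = -1350431842.91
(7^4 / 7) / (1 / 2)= 686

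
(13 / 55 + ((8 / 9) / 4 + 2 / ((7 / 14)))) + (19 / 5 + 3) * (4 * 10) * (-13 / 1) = -1748113 / 495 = -3531.54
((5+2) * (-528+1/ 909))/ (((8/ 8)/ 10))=-33596570/ 909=-36959.92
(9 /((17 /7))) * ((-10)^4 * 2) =1260000 /17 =74117.65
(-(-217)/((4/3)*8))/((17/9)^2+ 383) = 52731/1001984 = 0.05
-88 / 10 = -44 / 5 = -8.80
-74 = -74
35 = 35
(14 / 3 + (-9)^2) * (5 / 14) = 1285 / 42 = 30.60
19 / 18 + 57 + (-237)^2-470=1003627 / 18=55757.06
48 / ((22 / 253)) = 552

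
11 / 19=0.58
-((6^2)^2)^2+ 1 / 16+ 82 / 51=-1370565293 / 816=-1679614.33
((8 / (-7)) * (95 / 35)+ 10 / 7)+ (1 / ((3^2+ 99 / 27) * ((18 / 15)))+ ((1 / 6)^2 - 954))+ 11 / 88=-64046053 / 67032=-955.45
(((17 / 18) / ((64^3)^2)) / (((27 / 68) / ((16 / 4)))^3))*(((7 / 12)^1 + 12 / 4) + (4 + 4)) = 11609419 / 71328803586048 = 0.00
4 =4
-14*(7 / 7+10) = -154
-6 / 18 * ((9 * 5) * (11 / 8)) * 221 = -36465 / 8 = -4558.12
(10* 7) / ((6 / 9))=105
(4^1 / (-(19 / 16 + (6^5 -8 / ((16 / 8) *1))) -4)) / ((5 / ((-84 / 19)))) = 5376 / 11821325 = 0.00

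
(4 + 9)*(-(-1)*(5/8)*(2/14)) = 1.16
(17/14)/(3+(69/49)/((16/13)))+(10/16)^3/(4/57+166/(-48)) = 4732309/21417408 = 0.22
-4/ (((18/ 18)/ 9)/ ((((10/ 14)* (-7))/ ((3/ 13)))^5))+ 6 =4641162662/ 27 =171894913.41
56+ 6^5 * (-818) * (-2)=12721592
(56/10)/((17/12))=336/85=3.95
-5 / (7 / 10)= -50 / 7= -7.14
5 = 5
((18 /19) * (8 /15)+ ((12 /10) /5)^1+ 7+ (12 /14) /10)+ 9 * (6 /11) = 465968 /36575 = 12.74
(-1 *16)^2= 256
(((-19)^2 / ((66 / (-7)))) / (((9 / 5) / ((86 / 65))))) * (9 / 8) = -108661 / 3432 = -31.66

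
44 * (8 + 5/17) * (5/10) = 3102/17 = 182.47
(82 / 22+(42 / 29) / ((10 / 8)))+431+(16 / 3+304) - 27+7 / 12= 13757881 / 19140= 718.80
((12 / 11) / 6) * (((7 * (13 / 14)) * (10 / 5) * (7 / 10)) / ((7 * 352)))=13 / 19360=0.00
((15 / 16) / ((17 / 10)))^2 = 5625 / 18496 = 0.30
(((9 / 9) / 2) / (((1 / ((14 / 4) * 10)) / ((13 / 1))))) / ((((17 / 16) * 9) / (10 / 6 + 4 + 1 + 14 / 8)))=91910 / 459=200.24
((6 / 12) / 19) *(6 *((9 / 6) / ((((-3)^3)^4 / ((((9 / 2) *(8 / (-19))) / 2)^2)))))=2 / 5000211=0.00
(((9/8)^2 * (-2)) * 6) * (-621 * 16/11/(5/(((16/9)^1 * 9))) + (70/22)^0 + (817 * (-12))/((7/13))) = 1973720601/6160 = 320409.19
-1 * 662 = -662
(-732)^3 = -392223168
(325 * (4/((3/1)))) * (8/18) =5200/27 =192.59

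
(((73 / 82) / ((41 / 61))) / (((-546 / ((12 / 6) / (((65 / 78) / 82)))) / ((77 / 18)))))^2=2399334289 / 575280225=4.17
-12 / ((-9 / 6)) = 8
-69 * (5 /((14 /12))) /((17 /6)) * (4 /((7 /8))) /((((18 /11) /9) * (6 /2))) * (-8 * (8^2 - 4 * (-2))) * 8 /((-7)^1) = -3357573120 /5831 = -575814.29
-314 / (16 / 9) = -1413 / 8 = -176.62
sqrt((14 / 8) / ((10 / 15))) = sqrt(42) / 4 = 1.62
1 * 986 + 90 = 1076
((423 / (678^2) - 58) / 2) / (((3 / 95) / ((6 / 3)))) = -281424295 / 153228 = -1836.64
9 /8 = 1.12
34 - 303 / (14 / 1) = 173 / 14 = 12.36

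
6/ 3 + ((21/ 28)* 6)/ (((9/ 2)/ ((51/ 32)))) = 115/ 32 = 3.59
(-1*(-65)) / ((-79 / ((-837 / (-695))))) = -10881 / 10981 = -0.99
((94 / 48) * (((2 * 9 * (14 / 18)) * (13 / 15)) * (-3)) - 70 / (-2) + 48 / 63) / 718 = -4973 / 100520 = -0.05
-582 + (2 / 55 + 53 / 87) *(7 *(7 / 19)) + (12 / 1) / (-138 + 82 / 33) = -58995987527 / 101642970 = -580.42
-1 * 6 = -6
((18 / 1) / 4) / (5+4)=1 / 2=0.50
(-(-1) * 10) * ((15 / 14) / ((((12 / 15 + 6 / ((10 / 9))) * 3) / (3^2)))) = 1125 / 217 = 5.18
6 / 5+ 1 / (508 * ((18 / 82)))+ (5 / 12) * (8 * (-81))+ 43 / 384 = -196544101 / 731520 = -268.68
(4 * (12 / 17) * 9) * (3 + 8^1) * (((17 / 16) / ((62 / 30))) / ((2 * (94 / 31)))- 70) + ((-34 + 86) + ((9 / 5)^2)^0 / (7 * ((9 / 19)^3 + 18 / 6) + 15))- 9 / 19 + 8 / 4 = -298273735331225 / 15304087548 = -19489.81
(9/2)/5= 9/10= 0.90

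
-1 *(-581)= 581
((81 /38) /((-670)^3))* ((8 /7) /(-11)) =81 /110004067250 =0.00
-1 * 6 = -6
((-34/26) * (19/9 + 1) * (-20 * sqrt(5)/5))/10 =952 * sqrt(5)/585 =3.64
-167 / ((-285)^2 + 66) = -167 / 81291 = -0.00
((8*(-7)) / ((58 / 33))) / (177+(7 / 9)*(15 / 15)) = -2079 / 11600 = -0.18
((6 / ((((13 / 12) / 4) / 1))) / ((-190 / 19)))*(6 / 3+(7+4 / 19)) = -5040 / 247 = -20.40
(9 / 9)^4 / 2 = 1 / 2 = 0.50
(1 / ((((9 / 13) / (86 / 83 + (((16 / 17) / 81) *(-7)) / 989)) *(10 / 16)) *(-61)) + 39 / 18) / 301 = 1320178146209 / 186787222509510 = 0.01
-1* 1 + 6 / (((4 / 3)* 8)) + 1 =9 / 16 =0.56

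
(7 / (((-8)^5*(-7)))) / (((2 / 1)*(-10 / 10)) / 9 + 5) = 0.00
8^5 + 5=32773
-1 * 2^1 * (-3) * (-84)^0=6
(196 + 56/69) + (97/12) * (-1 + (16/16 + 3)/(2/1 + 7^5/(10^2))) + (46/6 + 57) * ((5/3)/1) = 154741287/521548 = 296.70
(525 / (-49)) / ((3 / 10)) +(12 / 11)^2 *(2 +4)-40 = -58082 / 847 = -68.57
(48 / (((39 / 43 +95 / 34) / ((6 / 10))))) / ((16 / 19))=250002 / 27055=9.24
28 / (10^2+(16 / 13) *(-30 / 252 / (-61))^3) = 382576929462 / 1366346176775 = 0.28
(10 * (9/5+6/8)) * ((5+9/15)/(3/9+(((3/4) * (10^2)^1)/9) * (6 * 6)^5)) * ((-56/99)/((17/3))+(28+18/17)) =682332/83140992055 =0.00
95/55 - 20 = -18.27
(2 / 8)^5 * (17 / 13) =17 / 13312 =0.00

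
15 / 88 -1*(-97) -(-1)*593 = 60735 / 88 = 690.17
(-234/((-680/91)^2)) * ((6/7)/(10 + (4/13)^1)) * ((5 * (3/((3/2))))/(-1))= 5398029/1549040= 3.48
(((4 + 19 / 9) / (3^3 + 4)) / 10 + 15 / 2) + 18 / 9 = 2656 / 279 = 9.52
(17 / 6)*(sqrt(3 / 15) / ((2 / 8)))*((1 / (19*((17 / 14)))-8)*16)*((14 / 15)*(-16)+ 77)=-805952*sqrt(5) / 45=-40048.08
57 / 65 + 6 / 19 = 1473 / 1235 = 1.19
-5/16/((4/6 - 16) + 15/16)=15/691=0.02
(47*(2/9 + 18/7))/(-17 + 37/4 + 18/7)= -33088/1305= -25.35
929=929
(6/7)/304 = 3/1064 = 0.00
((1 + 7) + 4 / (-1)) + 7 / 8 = 39 / 8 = 4.88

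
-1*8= -8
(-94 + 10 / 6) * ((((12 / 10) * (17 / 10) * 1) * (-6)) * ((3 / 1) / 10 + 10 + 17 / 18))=12708.02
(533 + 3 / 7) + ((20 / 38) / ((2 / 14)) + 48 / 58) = 2074836 / 3857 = 537.94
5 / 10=1 / 2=0.50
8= 8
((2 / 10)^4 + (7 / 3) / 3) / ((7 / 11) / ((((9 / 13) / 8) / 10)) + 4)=12056 / 1199375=0.01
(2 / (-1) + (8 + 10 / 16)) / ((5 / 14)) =371 / 20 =18.55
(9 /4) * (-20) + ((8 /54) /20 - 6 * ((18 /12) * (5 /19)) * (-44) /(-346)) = -20098888 /443745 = -45.29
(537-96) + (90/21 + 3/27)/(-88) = 2444627/5544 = 440.95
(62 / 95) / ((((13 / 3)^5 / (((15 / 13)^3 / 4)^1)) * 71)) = 5084775 / 2200841485258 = 0.00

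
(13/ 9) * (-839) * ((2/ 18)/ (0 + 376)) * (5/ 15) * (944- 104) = -381745/ 3807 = -100.27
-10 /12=-5 /6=-0.83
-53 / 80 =-0.66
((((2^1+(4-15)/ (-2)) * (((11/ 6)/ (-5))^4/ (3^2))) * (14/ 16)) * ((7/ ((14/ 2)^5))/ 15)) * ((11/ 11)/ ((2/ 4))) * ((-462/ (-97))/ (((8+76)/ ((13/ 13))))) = 161051/ 3880729440000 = 0.00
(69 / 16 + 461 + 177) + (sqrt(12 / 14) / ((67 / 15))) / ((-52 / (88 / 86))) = 10277 / 16 - 165*sqrt(42) / 262171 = 642.31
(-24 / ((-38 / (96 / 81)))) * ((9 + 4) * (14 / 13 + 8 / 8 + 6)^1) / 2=2240 / 57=39.30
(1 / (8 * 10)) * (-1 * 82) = -41 / 40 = -1.02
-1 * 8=-8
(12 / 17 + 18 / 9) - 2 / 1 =12 / 17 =0.71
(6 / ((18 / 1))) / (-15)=-1 / 45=-0.02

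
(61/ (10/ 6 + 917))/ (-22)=-183/ 60632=-0.00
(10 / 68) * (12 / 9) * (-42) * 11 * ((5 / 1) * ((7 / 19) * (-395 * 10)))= 212905000 / 323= 659148.61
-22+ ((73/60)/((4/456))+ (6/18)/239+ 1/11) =9211409/78870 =116.79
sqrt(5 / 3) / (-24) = -sqrt(15) / 72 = -0.05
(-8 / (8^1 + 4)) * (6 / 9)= -4 / 9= -0.44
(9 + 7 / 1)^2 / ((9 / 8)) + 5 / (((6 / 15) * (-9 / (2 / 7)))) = 227.16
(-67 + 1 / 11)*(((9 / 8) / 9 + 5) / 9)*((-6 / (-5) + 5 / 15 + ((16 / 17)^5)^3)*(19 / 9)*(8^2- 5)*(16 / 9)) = -5624095974702741432338850368 / 344306556750858192661005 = -16334.56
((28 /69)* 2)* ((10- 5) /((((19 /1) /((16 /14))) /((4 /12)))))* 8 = 2560 /3933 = 0.65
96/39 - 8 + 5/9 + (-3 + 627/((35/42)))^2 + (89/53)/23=2002410697007/3565575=561595.45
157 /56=2.80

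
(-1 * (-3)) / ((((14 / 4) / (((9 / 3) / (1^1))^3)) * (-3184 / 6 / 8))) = -486 / 1393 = -0.35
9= 9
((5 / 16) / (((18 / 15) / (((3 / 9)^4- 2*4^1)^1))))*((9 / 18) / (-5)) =3235 / 15552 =0.21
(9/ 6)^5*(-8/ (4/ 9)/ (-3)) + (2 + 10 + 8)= 1049/ 16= 65.56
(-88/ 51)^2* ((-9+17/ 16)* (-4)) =245872/ 2601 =94.53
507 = 507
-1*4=-4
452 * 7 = 3164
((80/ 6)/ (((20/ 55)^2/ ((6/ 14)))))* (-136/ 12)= -10285/ 21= -489.76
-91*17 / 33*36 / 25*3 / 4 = -13923 / 275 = -50.63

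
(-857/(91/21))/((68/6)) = -17.45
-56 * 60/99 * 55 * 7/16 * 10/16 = -6125/12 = -510.42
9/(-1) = -9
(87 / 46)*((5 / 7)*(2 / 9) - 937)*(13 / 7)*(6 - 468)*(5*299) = 15909405655 / 7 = 2272772236.43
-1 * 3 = -3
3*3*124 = 1116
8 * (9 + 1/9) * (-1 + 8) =4592/9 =510.22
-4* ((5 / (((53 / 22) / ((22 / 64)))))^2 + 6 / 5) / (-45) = 0.15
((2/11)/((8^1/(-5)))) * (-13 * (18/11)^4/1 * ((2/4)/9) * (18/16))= 426465/644204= 0.66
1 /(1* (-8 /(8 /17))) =-1 /17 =-0.06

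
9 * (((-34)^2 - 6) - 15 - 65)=9630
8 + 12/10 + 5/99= 4579/495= 9.25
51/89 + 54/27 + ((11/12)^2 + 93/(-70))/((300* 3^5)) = 84138044971/32700024000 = 2.57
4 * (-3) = -12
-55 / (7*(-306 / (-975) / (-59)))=1477.07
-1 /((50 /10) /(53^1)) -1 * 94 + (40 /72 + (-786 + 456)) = -19532 /45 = -434.04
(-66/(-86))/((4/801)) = 26433/172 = 153.68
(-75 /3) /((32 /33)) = -825 /32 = -25.78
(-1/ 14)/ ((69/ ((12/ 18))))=-1/ 1449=-0.00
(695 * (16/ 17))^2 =123654400/ 289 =427869.90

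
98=98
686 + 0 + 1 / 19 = 13035 / 19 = 686.05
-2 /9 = -0.22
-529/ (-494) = 529/ 494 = 1.07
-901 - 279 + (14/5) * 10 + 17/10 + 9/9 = -11493/10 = -1149.30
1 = 1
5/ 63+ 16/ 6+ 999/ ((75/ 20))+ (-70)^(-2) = 11869349/ 44100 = 269.15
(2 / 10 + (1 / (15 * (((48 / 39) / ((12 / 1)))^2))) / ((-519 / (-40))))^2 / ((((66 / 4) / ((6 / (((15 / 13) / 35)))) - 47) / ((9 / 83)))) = -0.00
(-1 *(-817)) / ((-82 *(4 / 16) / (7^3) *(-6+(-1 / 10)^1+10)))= -5604620 / 1599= -3505.08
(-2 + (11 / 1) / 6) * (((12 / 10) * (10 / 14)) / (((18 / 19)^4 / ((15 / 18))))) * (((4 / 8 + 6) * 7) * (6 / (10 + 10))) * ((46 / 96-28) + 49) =-1746692363 / 40310784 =-43.33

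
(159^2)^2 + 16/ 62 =19812997799/ 31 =639128961.26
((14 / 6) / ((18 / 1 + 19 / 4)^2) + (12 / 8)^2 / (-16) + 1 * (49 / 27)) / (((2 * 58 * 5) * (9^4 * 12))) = 686327 / 18669717900288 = 0.00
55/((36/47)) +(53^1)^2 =103709/36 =2880.81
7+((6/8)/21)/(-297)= 58211/8316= 7.00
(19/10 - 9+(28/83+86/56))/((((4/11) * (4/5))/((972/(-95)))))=162350001/883120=183.84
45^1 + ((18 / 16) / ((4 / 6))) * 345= 10035 / 16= 627.19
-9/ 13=-0.69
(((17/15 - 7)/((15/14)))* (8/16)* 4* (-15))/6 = 1232/45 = 27.38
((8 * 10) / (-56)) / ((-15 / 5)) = 10 / 21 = 0.48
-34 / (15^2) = -0.15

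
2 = 2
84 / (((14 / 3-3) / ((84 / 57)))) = 7056 / 95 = 74.27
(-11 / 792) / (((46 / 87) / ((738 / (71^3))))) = -3567 / 65855624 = -0.00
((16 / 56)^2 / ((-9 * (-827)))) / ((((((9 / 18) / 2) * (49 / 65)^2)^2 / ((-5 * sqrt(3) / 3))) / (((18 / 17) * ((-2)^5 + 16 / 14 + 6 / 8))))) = 802564100000 * sqrt(3) / 27799236679837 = 0.05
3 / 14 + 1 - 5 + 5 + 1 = 31 / 14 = 2.21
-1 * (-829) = 829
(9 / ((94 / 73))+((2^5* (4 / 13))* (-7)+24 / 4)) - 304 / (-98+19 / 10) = -61970431 / 1174342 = -52.77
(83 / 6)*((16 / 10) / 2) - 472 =-6914 / 15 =-460.93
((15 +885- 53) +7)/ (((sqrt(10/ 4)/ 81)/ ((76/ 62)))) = 2628612 * sqrt(10)/ 155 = 53628.39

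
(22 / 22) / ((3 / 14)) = 14 / 3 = 4.67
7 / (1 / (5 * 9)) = 315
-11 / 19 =-0.58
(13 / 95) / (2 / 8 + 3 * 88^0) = 4 / 95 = 0.04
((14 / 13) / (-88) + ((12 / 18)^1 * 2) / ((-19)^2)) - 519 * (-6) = 1929042971 / 619476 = 3113.99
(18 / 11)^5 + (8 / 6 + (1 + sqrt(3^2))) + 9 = 12593897 / 483153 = 26.07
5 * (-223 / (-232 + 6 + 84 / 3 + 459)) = -1115 / 261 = -4.27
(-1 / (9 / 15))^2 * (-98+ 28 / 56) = -1625 / 6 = -270.83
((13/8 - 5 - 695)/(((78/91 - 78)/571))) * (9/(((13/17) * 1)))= 379631063/6240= 60838.31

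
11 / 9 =1.22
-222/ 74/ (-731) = 0.00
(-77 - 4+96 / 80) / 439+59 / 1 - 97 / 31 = 55.69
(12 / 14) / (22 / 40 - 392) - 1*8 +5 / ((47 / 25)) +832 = 2129255319 / 2575741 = 826.66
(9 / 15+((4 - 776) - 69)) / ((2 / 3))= -6303 / 5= -1260.60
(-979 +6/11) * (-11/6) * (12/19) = 21526/19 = 1132.95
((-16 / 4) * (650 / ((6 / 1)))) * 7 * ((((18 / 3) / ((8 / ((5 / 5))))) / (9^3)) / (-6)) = 2275 / 4374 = 0.52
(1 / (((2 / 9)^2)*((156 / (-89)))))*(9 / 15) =-7209 / 1040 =-6.93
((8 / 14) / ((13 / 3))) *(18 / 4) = 54 / 91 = 0.59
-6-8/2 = -10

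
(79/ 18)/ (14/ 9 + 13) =79/ 262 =0.30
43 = 43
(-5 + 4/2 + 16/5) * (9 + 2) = 2.20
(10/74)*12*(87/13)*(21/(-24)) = -9135/962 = -9.50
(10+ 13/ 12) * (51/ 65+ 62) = 542773/ 780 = 695.86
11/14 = 0.79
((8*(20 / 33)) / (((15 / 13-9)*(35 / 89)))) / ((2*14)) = -4628 / 82467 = -0.06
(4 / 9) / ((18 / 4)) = 8 / 81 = 0.10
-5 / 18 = -0.28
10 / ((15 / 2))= 4 / 3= 1.33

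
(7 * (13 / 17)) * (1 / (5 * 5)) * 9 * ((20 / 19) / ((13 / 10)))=504 / 323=1.56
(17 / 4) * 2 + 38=93 / 2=46.50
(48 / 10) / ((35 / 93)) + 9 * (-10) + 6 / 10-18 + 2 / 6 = -94.31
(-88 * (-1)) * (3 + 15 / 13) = 4752 / 13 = 365.54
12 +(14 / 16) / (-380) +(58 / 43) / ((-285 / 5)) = 4695737 / 392160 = 11.97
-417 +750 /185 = -15279 /37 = -412.95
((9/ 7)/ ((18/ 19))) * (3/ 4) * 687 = 39159/ 56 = 699.27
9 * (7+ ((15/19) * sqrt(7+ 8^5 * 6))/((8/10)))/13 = 63/13+ 675 * sqrt(196615)/988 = 307.79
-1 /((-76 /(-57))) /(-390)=1 /520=0.00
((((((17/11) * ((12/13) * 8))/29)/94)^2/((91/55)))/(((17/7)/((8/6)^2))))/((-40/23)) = -200192/44896703423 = -0.00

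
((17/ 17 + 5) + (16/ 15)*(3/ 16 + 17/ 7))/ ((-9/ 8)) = -7384/ 945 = -7.81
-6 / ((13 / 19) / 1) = -114 / 13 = -8.77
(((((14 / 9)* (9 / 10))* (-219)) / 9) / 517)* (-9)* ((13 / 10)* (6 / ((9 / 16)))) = 106288 / 12925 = 8.22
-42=-42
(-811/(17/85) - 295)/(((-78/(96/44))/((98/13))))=1705200/1859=917.27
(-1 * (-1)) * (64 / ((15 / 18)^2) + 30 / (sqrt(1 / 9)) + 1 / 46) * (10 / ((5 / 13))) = 2723617 / 575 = 4736.73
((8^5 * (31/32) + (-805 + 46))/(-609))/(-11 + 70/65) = 402805/78561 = 5.13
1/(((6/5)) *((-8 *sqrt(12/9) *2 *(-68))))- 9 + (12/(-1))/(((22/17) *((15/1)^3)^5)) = -14450498382568359409/1605610931396484375 + 5 *sqrt(3)/13056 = -9.00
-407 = -407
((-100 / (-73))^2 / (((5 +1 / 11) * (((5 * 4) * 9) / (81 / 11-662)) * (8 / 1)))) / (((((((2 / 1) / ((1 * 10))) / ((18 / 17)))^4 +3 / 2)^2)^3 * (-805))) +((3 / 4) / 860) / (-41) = -2389134054103533318280515997491278350961528860007942229 / 773553208993428192677671823266059966206538010138506723992720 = -0.00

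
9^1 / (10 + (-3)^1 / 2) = 18 / 17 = 1.06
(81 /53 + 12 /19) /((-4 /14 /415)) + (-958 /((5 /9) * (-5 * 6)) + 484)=-130695857 /50350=-2595.75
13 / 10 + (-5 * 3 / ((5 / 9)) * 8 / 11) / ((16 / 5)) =-266 / 55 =-4.84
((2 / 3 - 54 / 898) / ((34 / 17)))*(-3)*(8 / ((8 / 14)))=-5719 / 449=-12.74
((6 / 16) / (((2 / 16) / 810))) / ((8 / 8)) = 2430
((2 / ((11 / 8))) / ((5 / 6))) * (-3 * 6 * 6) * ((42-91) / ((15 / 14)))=2370816 / 275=8621.15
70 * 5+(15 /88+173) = 46039 /88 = 523.17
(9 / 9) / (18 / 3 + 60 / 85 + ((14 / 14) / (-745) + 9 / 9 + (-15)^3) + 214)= -12665 / 39936487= -0.00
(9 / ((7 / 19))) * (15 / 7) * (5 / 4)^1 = 12825 / 196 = 65.43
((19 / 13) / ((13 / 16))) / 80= 19 / 845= 0.02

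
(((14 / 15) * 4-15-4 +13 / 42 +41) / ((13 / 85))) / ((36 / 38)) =588829 / 3276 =179.74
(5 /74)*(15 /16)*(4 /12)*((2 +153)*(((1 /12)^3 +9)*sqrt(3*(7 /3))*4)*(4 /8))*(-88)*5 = -3314733125*sqrt(7) /127872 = -68583.89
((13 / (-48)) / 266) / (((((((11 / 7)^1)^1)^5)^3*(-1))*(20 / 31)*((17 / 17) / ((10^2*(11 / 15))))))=273323898358147 / 2077991089367494752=0.00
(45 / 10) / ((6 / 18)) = 27 / 2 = 13.50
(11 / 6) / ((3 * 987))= 11 / 17766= 0.00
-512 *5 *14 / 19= -35840 / 19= -1886.32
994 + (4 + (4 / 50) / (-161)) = 4016948 / 4025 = 998.00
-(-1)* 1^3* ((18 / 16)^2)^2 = 6561 / 4096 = 1.60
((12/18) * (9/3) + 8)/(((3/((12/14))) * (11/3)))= 60/77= 0.78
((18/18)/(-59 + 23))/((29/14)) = -7/522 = -0.01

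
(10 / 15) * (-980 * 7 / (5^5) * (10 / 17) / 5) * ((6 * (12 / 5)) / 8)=-16464 / 53125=-0.31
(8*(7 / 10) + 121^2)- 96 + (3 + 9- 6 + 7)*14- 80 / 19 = 1399197 / 95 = 14728.39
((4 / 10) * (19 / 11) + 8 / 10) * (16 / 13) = 1312 / 715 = 1.83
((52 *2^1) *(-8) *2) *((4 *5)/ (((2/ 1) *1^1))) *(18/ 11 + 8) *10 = -17638400/ 11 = -1603490.91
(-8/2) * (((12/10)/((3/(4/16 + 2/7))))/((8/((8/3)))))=-2/7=-0.29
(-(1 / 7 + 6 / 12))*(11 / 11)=-9 / 14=-0.64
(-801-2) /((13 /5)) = -4015 /13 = -308.85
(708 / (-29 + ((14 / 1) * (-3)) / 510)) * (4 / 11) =-10030 / 1133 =-8.85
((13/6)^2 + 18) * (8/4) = 817/18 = 45.39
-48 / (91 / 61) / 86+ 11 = 41579 / 3913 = 10.63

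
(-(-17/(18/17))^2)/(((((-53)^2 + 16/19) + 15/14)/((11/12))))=-11108293/132139512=-0.08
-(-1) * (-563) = -563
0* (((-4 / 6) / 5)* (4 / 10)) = 0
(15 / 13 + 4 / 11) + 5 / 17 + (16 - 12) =14128 / 2431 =5.81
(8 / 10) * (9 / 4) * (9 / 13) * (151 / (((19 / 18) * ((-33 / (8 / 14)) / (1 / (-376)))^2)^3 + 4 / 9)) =110079 / 72117083426586346657002213980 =0.00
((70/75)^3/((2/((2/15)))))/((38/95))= 0.14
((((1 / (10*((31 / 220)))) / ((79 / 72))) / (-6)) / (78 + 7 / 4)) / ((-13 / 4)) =384 / 923273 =0.00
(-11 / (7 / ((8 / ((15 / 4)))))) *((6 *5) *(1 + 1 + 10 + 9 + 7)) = -2816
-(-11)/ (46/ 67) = 737/ 46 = 16.02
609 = 609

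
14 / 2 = 7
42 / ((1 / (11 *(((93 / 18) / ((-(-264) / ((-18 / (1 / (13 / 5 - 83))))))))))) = 130851 / 10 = 13085.10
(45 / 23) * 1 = 45 / 23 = 1.96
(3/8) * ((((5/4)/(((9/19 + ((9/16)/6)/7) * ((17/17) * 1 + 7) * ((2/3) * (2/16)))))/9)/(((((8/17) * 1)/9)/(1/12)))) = 11305/44224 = 0.26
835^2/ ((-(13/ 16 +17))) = -2231120/ 57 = -39142.46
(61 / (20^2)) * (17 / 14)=1037 / 5600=0.19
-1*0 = 0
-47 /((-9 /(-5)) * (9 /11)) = -2585 /81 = -31.91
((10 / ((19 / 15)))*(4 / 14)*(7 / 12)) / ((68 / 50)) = 625 / 646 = 0.97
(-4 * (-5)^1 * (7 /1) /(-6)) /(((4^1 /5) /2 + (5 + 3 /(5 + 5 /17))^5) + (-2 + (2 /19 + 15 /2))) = -0.00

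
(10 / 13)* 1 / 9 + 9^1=1063 / 117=9.09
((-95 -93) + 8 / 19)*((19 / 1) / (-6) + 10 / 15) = 8910 / 19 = 468.95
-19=-19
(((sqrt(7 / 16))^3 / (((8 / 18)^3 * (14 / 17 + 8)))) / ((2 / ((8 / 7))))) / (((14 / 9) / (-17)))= -632043 * sqrt(7) / 716800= -2.33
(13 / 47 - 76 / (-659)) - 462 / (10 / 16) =-114415513 / 154865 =-738.81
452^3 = 92345408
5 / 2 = 2.50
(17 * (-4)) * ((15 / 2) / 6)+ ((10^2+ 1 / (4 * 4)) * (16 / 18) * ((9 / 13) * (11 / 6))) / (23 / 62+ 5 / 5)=-2.66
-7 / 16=-0.44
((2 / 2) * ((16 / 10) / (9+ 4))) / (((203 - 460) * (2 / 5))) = -4 / 3341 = -0.00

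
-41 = -41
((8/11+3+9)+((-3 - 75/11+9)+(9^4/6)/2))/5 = 24581/220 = 111.73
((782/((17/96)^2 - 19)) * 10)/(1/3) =-43241472/34963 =-1236.78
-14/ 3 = -4.67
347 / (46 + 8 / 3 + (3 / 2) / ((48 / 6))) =16656 / 2345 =7.10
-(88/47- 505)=23647/47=503.13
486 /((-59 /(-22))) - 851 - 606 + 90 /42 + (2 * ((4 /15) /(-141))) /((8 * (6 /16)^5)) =-270354770524 /212259285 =-1273.70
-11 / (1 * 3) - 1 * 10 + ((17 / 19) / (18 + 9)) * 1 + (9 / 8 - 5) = -71855 / 4104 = -17.51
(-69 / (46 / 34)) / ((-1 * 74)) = 51 / 74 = 0.69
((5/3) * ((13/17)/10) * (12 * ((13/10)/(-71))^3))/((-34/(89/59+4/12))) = 0.00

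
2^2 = 4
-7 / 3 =-2.33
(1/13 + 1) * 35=490/13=37.69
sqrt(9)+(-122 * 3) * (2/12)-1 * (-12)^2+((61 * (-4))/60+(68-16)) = -2311/15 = -154.07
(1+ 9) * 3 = 30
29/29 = 1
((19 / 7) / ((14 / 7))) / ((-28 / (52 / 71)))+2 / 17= 9717 / 118286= 0.08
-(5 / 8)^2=-25 / 64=-0.39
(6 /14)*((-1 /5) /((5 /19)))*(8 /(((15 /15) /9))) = -4104 /175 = -23.45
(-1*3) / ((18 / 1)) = -1 / 6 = -0.17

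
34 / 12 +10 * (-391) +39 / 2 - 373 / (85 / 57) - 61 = -1070693 / 255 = -4198.80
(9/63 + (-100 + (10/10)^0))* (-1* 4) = 2768/7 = 395.43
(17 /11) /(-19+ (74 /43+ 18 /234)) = -9503 /105776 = -0.09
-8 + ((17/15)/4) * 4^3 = 152/15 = 10.13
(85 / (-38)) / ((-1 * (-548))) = -85 / 20824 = -0.00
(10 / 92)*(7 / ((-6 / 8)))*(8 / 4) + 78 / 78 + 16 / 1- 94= -5453 / 69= -79.03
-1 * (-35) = 35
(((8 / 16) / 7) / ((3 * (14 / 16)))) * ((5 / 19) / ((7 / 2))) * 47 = 1880 / 19551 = 0.10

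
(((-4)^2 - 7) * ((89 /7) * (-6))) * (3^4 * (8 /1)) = -3114288 /7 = -444898.29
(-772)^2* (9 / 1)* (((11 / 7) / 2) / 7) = 29501208 / 49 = 602065.47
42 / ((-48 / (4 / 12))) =-7 / 24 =-0.29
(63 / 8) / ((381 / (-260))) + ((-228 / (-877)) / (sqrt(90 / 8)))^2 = -5.37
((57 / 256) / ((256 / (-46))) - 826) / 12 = -27067679 / 393216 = -68.84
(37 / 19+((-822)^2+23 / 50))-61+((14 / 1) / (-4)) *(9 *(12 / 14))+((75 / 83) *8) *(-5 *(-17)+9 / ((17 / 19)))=676285.58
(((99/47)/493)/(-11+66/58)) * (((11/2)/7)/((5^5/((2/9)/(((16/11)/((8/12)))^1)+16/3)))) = -6457/10906350000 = -0.00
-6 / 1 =-6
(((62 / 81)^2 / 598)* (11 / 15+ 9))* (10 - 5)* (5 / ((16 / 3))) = 350765 / 7846956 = 0.04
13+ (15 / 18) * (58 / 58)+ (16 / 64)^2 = 667 / 48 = 13.90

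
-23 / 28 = -0.82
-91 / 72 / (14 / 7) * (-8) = 91 / 18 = 5.06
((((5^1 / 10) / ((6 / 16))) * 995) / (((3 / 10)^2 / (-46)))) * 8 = -146464000 / 27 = -5424592.59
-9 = -9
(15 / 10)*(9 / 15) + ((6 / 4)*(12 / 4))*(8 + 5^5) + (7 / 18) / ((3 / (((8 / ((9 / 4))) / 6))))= 51392593 / 3645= 14099.48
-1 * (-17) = 17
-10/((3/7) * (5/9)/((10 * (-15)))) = 6300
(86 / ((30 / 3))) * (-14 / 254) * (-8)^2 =-19264 / 635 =-30.34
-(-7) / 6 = 7 / 6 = 1.17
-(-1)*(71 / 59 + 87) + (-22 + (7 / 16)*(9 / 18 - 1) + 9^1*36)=736291 / 1888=389.98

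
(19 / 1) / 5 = 19 / 5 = 3.80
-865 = -865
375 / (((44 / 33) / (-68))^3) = -49744125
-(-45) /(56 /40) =225 /7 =32.14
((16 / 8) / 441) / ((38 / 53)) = 53 / 8379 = 0.01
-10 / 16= -5 / 8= -0.62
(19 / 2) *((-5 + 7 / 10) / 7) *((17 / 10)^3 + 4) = -7281921 / 140000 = -52.01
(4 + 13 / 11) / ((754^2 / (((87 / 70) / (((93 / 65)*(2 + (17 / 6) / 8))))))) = 342 / 101688587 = 0.00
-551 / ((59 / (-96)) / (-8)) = -423168 / 59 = -7172.34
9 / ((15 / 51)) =153 / 5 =30.60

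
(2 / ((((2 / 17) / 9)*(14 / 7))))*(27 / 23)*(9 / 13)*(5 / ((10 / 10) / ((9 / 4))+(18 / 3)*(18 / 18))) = 1673055 / 34684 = 48.24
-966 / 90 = -161 / 15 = -10.73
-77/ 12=-6.42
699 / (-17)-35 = -1294 / 17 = -76.12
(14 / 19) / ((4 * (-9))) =-0.02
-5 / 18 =-0.28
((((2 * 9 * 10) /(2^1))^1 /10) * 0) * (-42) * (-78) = 0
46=46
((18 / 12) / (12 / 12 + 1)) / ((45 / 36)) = 3 / 5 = 0.60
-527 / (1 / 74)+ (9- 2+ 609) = -38382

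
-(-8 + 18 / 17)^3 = 1643032 / 4913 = 334.43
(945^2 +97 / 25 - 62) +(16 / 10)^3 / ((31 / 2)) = 3460247684 / 3875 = 892967.14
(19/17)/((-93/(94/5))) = -1786/7905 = -0.23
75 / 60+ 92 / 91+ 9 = 4099 / 364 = 11.26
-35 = -35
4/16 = 0.25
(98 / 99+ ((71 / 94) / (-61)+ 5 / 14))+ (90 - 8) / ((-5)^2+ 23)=48367301 / 15894648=3.04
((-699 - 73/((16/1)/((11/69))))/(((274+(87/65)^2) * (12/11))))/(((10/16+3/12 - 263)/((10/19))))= 16319041375/3494598133716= 0.00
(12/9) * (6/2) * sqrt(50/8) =10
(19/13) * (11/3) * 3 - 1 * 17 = -12/13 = -0.92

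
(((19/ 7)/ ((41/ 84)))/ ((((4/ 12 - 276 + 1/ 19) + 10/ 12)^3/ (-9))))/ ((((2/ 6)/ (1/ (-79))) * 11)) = -9120384864/ 1095158232472390625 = -0.00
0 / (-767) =0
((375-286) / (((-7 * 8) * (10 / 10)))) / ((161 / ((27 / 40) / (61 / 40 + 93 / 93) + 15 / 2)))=-139641 / 1821232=-0.08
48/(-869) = -48/869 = -0.06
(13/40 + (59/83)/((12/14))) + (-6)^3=-2139863/9960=-214.85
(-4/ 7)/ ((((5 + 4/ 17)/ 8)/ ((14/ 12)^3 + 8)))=-140828/ 16821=-8.37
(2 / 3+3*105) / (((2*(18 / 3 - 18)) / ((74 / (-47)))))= 35039 / 1692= 20.71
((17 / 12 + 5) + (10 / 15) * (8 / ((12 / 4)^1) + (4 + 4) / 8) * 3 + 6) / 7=79 / 28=2.82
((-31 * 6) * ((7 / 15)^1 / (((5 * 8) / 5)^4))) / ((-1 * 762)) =217 / 7802880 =0.00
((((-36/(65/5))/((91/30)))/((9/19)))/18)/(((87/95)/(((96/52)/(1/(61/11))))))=-17616800/14717703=-1.20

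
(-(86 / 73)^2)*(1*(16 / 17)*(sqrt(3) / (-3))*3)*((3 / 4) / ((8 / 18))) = 199692*sqrt(3) / 90593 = 3.82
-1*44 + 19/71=-3105/71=-43.73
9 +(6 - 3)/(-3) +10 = 18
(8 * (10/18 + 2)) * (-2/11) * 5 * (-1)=1840/99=18.59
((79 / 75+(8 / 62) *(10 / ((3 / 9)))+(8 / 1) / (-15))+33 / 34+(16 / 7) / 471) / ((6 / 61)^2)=1734774364549 / 3127534200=554.68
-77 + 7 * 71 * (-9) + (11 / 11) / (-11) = -50051 / 11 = -4550.09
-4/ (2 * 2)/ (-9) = 1/ 9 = 0.11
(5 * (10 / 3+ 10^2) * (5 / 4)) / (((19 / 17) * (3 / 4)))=131750 / 171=770.47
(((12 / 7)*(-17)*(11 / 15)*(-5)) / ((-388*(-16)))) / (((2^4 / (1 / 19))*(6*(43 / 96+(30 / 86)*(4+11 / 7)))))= 0.00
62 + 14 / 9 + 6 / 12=1153 / 18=64.06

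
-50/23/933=-50/21459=-0.00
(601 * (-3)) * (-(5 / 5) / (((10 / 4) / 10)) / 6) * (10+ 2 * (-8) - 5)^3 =-1599862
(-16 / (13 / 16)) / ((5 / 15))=-59.08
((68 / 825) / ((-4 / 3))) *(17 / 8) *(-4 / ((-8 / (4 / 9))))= -289 / 9900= -0.03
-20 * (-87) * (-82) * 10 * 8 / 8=-1426800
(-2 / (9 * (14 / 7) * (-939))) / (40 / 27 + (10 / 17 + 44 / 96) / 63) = 136 / 1721813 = 0.00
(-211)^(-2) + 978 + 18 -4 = 44164833 / 44521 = 992.00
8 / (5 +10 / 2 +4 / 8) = 16 / 21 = 0.76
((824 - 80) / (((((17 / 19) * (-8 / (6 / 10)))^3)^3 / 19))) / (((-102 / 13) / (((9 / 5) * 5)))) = 437698297731381520041 / 132120176259825664000000000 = 0.00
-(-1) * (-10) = -10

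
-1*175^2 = -30625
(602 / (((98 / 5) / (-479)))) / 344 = -2395 / 56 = -42.77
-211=-211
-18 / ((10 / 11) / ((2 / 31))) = -198 / 155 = -1.28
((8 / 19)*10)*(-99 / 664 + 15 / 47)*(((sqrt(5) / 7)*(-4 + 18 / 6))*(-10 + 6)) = 212280*sqrt(5) / 518833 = 0.91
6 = 6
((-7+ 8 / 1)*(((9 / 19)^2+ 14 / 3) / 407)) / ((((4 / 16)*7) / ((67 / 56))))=0.01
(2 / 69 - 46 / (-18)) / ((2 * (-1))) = -535 / 414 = -1.29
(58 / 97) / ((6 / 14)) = 406 / 291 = 1.40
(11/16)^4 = 14641/65536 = 0.22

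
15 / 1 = 15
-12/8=-3/2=-1.50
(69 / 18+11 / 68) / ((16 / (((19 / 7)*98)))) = 108395 / 1632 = 66.42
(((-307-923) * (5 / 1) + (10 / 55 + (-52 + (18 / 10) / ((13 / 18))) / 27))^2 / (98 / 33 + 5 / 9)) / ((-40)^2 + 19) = 14103376583339044 / 2127045073725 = 6630.50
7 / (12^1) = 7 / 12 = 0.58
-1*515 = -515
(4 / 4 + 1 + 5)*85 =595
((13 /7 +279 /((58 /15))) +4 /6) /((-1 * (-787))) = 90959 /958566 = 0.09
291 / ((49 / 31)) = 9021 / 49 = 184.10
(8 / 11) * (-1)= -8 / 11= -0.73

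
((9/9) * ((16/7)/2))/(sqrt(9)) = 8/21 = 0.38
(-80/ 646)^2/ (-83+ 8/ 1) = -64/ 312987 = -0.00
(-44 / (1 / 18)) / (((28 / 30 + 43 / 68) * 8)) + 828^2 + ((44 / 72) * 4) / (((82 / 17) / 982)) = 404265853990 / 589293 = 686018.42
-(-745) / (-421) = -745 / 421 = -1.77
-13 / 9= -1.44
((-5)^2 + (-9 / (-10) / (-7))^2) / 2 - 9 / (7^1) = 109981 / 9800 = 11.22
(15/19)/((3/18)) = 90/19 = 4.74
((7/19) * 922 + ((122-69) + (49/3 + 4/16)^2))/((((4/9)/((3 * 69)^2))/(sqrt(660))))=1653753589.68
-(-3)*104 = 312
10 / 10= 1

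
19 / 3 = 6.33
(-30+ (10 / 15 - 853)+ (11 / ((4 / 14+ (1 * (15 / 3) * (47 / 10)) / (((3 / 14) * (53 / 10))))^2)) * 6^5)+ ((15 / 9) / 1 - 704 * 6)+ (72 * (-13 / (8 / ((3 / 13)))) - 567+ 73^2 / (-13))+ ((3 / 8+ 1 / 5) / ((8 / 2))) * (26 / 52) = -5914.14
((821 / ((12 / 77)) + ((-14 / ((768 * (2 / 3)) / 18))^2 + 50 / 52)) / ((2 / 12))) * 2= 3366948007 / 53248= 63231.45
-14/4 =-7/2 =-3.50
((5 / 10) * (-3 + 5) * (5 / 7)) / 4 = 5 / 28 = 0.18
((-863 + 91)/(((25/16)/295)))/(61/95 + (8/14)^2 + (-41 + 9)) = 678483008/144451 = 4696.98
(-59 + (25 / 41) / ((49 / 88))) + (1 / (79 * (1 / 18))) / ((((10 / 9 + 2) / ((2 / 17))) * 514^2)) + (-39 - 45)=-101153208881589 / 712823793052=-141.90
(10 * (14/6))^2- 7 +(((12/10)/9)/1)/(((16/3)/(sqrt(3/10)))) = sqrt(30)/400 +4837/9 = 537.46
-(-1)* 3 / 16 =3 / 16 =0.19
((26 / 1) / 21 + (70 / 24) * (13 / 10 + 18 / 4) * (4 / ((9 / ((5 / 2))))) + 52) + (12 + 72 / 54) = 32269 / 378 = 85.37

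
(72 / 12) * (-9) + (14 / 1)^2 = 142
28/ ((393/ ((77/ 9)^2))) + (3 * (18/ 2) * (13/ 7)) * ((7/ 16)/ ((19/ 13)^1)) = 195721627/ 9677232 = 20.22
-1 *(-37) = 37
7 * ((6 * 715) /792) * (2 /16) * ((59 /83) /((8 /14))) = 187915 /31872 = 5.90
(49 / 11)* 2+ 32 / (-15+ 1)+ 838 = 65036 / 77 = 844.62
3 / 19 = 0.16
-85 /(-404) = 85 /404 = 0.21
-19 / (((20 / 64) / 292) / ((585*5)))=-51929280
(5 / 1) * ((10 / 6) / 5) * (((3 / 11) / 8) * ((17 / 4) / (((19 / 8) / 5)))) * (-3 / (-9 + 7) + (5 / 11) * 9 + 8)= 127075 / 18392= 6.91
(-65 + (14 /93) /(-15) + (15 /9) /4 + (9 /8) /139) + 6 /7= -692003401 /10858680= -63.73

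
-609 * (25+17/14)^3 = -4300485081/392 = -10970625.21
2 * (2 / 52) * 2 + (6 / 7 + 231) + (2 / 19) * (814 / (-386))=77347297 / 333697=231.79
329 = 329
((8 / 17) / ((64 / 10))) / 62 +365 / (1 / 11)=16927245 / 4216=4015.00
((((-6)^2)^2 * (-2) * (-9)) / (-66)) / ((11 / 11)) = -3888 / 11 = -353.45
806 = 806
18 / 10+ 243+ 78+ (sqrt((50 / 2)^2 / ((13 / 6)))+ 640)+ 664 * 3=25 * sqrt(78) / 13+ 14774 / 5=2971.78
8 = 8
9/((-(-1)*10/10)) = 9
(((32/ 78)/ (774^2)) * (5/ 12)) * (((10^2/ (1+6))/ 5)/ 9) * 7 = 100/ 157706757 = 0.00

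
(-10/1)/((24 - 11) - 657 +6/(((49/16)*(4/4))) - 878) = 245/37241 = 0.01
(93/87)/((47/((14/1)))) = 434/1363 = 0.32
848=848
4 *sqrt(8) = 8 *sqrt(2) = 11.31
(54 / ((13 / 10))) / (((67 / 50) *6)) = 4500 / 871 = 5.17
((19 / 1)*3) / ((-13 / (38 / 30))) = -361 / 65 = -5.55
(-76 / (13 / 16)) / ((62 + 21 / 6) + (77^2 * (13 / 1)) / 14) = -1216 / 72423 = -0.02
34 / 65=0.52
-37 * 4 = -148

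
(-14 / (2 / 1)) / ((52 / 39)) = -21 / 4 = -5.25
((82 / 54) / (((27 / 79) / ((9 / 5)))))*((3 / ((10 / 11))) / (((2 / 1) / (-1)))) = -35629 / 2700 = -13.20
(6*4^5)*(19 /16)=7296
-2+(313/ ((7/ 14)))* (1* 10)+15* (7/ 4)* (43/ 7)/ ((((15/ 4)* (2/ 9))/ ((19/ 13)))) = 170061/ 26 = 6540.81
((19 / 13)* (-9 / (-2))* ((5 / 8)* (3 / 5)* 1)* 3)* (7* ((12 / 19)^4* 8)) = 5878656 / 89167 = 65.93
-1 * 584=-584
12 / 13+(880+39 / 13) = 11491 / 13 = 883.92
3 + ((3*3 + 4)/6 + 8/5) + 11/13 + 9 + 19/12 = 4731/260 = 18.20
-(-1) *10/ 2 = 5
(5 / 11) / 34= 5 / 374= 0.01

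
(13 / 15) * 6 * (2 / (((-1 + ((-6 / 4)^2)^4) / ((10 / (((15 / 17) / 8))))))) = 278528 / 7275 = 38.29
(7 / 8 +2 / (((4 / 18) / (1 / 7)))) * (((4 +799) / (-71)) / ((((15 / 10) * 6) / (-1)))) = 97163 / 35784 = 2.72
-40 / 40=-1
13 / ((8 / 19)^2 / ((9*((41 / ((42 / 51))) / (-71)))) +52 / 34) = 29439189 / 3399818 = 8.66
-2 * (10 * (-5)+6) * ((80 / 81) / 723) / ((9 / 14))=0.19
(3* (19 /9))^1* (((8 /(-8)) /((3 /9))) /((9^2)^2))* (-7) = 133 /6561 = 0.02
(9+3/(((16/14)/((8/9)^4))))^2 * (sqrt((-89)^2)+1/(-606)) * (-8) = -116787227742548/1449239607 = -80585.18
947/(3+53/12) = 127.69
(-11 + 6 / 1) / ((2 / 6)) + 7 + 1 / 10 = -79 / 10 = -7.90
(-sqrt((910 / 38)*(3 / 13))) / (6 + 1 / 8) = -0.38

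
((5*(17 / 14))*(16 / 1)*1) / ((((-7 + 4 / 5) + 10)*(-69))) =-3400 / 9177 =-0.37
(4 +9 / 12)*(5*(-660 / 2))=-15675 / 2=-7837.50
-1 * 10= -10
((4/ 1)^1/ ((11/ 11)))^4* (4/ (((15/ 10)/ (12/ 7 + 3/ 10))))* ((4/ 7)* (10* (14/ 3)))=770048/ 21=36668.95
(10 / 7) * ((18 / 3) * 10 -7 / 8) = 2365 / 28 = 84.46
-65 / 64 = -1.02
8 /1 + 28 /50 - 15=-161 /25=-6.44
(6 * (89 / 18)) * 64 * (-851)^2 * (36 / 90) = 8250097792 / 15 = 550006519.47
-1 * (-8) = 8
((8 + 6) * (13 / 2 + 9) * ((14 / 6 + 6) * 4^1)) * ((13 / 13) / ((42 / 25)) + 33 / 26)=1577900 / 117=13486.32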